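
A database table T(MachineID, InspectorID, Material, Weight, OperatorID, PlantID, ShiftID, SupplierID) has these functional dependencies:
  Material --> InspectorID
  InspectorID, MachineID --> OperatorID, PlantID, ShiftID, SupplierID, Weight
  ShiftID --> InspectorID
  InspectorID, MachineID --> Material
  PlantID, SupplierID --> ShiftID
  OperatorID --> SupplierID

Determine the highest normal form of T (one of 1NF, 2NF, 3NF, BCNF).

Candidate keys: {InspectorID, MachineID}, {MachineID, Material}, {MachineID, OperatorID, PlantID}, {MachineID, PlantID, SupplierID}, {MachineID, ShiftID}. Prime attributes: {InspectorID, MachineID, Material, OperatorID, PlantID, ShiftID, SupplierID}.
For Material --> InspectorID we have {Material}⁺ = {InspectorID, Material}; {Material} is not a superkey, so BCNF fails.
Its right-hand attributes {InspectorID} are all prime, as are those of every other non-superkey FD — the relation is in 3NF.

3NF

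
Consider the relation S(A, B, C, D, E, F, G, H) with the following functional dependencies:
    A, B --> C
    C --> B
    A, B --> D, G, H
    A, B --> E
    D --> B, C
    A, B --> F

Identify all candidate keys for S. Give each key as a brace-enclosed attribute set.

Attributes never on any right-hand side: {A} — every candidate key must contain it.
{A, B}⁺ = {A, B, C, D, E, F, G, H} — all of the relation — so {A, B} is a candidate key.
{A, C}⁺ = {A, B, C, D, E, F, G, H} — all of the relation — so {A, C} is a candidate key.
{A, D}⁺ = {A, B, C, D, E, F, G, H} — all of the relation — so {A, D} is a candidate key.
No proper subset of any of these is a key, and no other minimal superkey exists.

{A, B}, {A, C}, {A, D}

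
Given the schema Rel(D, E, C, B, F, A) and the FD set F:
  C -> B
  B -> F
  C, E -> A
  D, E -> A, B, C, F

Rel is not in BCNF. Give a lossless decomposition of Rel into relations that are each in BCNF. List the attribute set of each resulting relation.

Candidate key of the original relation: {D, E}.
Within {A, B, C, D, E, F}: {C}⁺ ∩ {A, B, C, D, E, F} = {B, C, F}, not the whole set, so C -> B, F violates BCNF; decompose into {B, C, F} and {A, C, D, E}.
Within {B, C, F}: {B}⁺ ∩ {B, C, F} = {B, F}, not the whole set, so B -> F violates BCNF; decompose into {B, F} and {B, C}.
{B, F} has no BCNF violation.
{B, C} has no BCNF violation.
Within {A, C, D, E}: {C, E}⁺ ∩ {A, C, D, E} = {A, C, E}, not the whole set, so C, E -> A violates BCNF; decompose into {A, C, E} and {C, D, E}.
{A, C, E} has no BCNF violation.
{C, D, E} has no BCNF violation.

{A, C, E}; {B, C}; {B, F}; {C, D, E}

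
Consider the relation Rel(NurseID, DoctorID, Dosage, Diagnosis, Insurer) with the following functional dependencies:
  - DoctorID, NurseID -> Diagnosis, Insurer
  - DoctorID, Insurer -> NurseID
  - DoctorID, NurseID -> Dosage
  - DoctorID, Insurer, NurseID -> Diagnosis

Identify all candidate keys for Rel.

No FD produces {DoctorID}, so it must be in every candidate key.
Closure of {DoctorID, Insurer} is {Diagnosis, DoctorID, Dosage, Insurer, NurseID}, the whole schema; {DoctorID, Insurer} is a candidate key.
Closure of {DoctorID, NurseID} is {Diagnosis, DoctorID, Dosage, Insurer, NurseID}, the whole schema; {DoctorID, NurseID} is a candidate key.
No proper subset of any of these is a key, and no other minimal superkey exists.

{DoctorID, Insurer}, {DoctorID, NurseID}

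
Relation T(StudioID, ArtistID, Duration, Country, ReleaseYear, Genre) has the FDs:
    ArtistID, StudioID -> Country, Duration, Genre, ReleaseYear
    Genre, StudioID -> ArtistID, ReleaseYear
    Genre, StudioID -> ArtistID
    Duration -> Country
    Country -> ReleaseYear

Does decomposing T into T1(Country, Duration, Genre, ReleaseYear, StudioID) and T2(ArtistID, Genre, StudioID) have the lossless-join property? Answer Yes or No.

Common attributes: {Genre, StudioID}; their closure is {ArtistID, Country, Duration, Genre, ReleaseYear, StudioID}.
Since T1 ⊆ {ArtistID, Country, Duration, Genre, ReleaseYear, StudioID}, the intersection is a superkey of T1; the decomposition is lossless.

Yes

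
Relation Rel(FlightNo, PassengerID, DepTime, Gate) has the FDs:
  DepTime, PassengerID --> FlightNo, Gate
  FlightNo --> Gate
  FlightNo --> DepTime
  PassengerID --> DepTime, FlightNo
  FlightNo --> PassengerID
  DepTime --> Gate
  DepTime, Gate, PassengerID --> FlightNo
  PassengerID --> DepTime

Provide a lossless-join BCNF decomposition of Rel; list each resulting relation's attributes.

{DepTime, FlightNo, PassengerID}; {DepTime, Gate}

Candidate keys of the original relation: {FlightNo}, {PassengerID}.
Within {DepTime, FlightNo, Gate, PassengerID}: {DepTime}⁺ ∩ {DepTime, FlightNo, Gate, PassengerID} = {DepTime, Gate}, not the whole set, so DepTime --> Gate violates BCNF; decompose into {DepTime, Gate} and {DepTime, FlightNo, PassengerID}.
{DepTime, Gate}: every determinant is a superkey — BCNF.
{DepTime, FlightNo, PassengerID}: every determinant is a superkey — BCNF.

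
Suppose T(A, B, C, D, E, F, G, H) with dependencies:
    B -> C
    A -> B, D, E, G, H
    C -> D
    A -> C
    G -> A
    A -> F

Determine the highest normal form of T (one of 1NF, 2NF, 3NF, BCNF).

Candidate keys: {A}, {G}. Prime attributes: {A, G}.
B -> C: {B}⁺ = {B, C, D}, which is not all of the attributes, so the left side is not a superkey — BCNF is violated.
Because {C} is non-prime and the left side of B -> C is not a superkey, the relation is not in 3NF.
All keys have size 1, which rules out partial dependencies — 2NF is satisfied.

2NF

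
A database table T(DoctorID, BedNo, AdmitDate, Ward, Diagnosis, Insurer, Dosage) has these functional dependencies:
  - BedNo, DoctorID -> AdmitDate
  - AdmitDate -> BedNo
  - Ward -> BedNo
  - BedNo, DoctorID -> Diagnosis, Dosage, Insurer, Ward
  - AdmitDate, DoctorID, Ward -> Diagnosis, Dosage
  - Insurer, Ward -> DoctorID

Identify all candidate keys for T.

{AdmitDate, DoctorID}⁺ = {AdmitDate, BedNo, Diagnosis, DoctorID, Dosage, Insurer, Ward} — all of the relation — so {AdmitDate, DoctorID} is a candidate key.
{BedNo, DoctorID}⁺ = {AdmitDate, BedNo, Diagnosis, DoctorID, Dosage, Insurer, Ward} — all of the relation — so {BedNo, DoctorID} is a candidate key.
{DoctorID, Ward}⁺ = {AdmitDate, BedNo, Diagnosis, DoctorID, Dosage, Insurer, Ward} — all of the relation — so {DoctorID, Ward} is a candidate key.
{Insurer, Ward}⁺ = {AdmitDate, BedNo, Diagnosis, DoctorID, Dosage, Insurer, Ward} — all of the relation — so {Insurer, Ward} is a candidate key.
These are minimal and exhaustive — every other superkey contains one of them.

{AdmitDate, DoctorID}, {BedNo, DoctorID}, {DoctorID, Ward}, {Insurer, Ward}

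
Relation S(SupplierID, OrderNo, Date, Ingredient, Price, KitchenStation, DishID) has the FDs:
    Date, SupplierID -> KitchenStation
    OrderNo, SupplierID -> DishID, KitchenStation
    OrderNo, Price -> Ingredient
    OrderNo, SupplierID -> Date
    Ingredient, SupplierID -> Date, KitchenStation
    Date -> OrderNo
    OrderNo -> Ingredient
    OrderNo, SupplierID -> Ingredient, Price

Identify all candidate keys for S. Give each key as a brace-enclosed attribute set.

{SupplierID} never appears on the right of any FD, so every key must include it.
{Date, SupplierID}⁺ = {Date, DishID, Ingredient, KitchenStation, OrderNo, Price, SupplierID} — all of the relation — so {Date, SupplierID} is a candidate key.
{Ingredient, SupplierID}⁺ = {Date, DishID, Ingredient, KitchenStation, OrderNo, Price, SupplierID} — all of the relation — so {Ingredient, SupplierID} is a candidate key.
{OrderNo, SupplierID}⁺ = {Date, DishID, Ingredient, KitchenStation, OrderNo, Price, SupplierID} — all of the relation — so {OrderNo, SupplierID} is a candidate key.
Any other superkey properly contains one of these, so there are no further candidate keys.

{Date, SupplierID}, {Ingredient, SupplierID}, {OrderNo, SupplierID}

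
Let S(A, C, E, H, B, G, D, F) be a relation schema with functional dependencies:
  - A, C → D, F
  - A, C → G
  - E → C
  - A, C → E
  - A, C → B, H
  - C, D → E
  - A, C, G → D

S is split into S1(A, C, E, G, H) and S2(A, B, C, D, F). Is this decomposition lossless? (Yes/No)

Common attributes: {A, C}; their closure is {A, B, C, D, E, F, G, H}.
This includes all of S1, so the common attributes are a superkey of S1 — the join is lossless.

Yes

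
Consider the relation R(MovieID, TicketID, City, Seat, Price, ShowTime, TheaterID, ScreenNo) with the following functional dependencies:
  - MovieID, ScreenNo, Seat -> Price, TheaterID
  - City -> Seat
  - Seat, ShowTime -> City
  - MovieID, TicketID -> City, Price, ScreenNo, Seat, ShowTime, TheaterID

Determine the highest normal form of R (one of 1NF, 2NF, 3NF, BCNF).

Candidate key: {MovieID, TicketID}. Prime attributes: {MovieID, TicketID}.
For MovieID, ScreenNo, Seat -> Price, TheaterID we have {MovieID, ScreenNo, Seat}⁺ = {MovieID, Price, ScreenNo, Seat, TheaterID}; {MovieID, ScreenNo, Seat} is not a superkey, so BCNF fails.
MovieID, ScreenNo, Seat -> Price, TheaterID has non-prime {Price, TheaterID} on the right and a non-superkey on the left, so 3NF fails.
No proper subset of a key has a non-prime attribute in its closure, so there is no partial dependency; 2NF holds.

2NF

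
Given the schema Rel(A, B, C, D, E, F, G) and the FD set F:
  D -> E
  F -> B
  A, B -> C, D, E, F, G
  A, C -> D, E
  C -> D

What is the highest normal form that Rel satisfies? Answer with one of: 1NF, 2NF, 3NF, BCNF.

2NF

Candidate keys: {A, B}, {A, F}. Prime attributes: {A, B, F}.
D -> E breaks BCNF: {D}⁺ = {D, E}, so {D} is not a superkey.
Because {E} is non-prime and the left side of D -> E is not a superkey, the relation is not in 3NF.
No proper subset of a key has a non-prime attribute in its closure, so there is no partial dependency; 2NF holds.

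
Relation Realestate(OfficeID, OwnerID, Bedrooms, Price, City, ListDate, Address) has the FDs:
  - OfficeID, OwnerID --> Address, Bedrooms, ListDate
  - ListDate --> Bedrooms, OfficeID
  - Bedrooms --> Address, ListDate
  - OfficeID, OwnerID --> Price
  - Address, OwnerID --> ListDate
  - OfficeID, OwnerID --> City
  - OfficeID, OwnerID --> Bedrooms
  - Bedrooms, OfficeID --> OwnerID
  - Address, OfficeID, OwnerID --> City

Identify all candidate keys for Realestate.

{Address, OwnerID}, {Bedrooms}, {ListDate}, {OfficeID, OwnerID}

{Bedrooms}⁺ = {Address, Bedrooms, City, ListDate, OfficeID, OwnerID, Price} — all of the relation — so {Bedrooms} is a candidate key.
{ListDate}⁺ = {Address, Bedrooms, City, ListDate, OfficeID, OwnerID, Price} — all of the relation — so {ListDate} is a candidate key.
{Address, OwnerID}⁺ = {Address, Bedrooms, City, ListDate, OfficeID, OwnerID, Price} — all of the relation — so {Address, OwnerID} is a candidate key.
{OfficeID, OwnerID}⁺ = {Address, Bedrooms, City, ListDate, OfficeID, OwnerID, Price} — all of the relation — so {OfficeID, OwnerID} is a candidate key.
These are minimal and exhaustive — every other superkey contains one of them.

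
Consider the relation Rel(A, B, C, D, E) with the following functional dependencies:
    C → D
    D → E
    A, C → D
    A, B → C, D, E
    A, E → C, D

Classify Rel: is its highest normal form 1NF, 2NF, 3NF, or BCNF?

Candidate key: {A, B}. Prime attributes: {A, B}.
For C → D we have {C}⁺ = {C, D, E}; {C} is not a superkey, so BCNF fails.
Because {D} is non-prime and the left side of C → D is not a superkey, the relation is not in 3NF.
Checking every proper subset of each key, none determines a non-prime attribute — 2NF is satisfied.

2NF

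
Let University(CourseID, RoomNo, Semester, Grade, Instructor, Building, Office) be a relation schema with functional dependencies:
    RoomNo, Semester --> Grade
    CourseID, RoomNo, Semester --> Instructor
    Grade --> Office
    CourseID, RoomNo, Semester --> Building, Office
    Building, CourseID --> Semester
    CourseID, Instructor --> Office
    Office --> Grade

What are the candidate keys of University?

{Building, CourseID, RoomNo}, {CourseID, RoomNo, Semester}

No FD produces {CourseID, RoomNo}, so they must be in every candidate key.
{Building, CourseID, RoomNo}⁺ = {Building, CourseID, Grade, Instructor, Office, RoomNo, Semester}, which is every attribute, so {Building, CourseID, RoomNo} is a candidate key.
{CourseID, RoomNo, Semester}⁺ = {Building, CourseID, Grade, Instructor, Office, RoomNo, Semester}, which is every attribute, so {CourseID, RoomNo, Semester} is a candidate key.
These are minimal and exhaustive — every other superkey contains one of them.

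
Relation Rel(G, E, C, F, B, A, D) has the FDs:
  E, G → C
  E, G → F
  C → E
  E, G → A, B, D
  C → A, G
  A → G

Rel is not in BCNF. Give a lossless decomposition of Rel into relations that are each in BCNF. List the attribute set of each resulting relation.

{A, B, C, D, E, F}; {A, G}

Candidate keys of the original relation: {A, E}, {C}, {E, G}.
Within {A, B, C, D, E, F, G}: {A}⁺ ∩ {A, B, C, D, E, F, G} = {A, G}, not the whole set, so A → G violates BCNF; decompose into {A, G} and {A, B, C, D, E, F}.
{A, G} is in BCNF.
{A, B, C, D, E, F} is in BCNF.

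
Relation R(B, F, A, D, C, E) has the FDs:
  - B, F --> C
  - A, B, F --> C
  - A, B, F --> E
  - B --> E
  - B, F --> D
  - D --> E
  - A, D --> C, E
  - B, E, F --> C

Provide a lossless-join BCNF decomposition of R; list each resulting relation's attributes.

Candidate key of the original relation: {A, B, F}.
{A, B, C, D, E, F}: {B, F} determines {B, C, D, E, F} here but is not a superkey — split on B, F --> C, D, E, giving {B, C, D, E, F} and {A, B, F}.
{B, C, D, E, F}: {B} determines {B, E} here but is not a superkey — split on B --> E, giving {B, E} and {B, C, D, F}.
{B, E}: every determinant is a superkey — BCNF.
{B, C, D, F}: every determinant is a superkey — BCNF.
{A, B, F}: every determinant is a superkey — BCNF.

{A, B, F}; {B, C, D, F}; {B, E}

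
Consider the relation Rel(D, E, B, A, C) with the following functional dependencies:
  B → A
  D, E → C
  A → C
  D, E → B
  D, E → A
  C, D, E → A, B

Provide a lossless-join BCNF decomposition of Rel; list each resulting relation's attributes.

{A, B}; {A, C}; {B, D, E}

Candidate key of the original relation: {D, E}.
{A, B, C, D, E}: {B} determines {A, B, C} here but is not a superkey — split on B → A, C, giving {A, B, C} and {B, D, E}.
{A, B, C}: {A} determines {A, C} here but is not a superkey — split on A → C, giving {A, C} and {A, B}.
{A, C}: every determinant is a superkey — BCNF.
{A, B}: every determinant is a superkey — BCNF.
{B, D, E}: every determinant is a superkey — BCNF.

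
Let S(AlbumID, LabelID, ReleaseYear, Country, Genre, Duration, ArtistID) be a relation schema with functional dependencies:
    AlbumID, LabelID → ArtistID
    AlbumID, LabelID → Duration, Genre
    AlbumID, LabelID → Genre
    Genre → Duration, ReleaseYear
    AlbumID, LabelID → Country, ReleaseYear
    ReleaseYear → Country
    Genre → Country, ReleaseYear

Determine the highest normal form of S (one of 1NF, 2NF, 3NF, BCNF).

Candidate key: {AlbumID, LabelID}. Prime attributes: {AlbumID, LabelID}.
Genre → Duration, ReleaseYear breaks BCNF: {Genre}⁺ = {Country, Duration, Genre, ReleaseYear}, so {Genre} is not a superkey.
Genre → Duration, ReleaseYear has non-prime {Duration, ReleaseYear} on the right and a non-superkey on the left, so 3NF fails.
No non-prime attribute depends on a proper subset of any candidate key, so 2NF holds.

2NF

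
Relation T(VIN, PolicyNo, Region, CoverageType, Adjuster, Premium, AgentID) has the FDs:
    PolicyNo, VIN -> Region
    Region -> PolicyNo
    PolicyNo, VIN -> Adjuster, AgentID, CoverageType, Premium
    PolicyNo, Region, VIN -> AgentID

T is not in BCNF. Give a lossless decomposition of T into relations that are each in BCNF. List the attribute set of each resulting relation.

{Adjuster, AgentID, CoverageType, Premium, Region, VIN}; {PolicyNo, Region}

Candidate keys of the original relation: {PolicyNo, VIN}, {Region, VIN}.
In {Adjuster, AgentID, CoverageType, PolicyNo, Premium, Region, VIN}, {Region} is not a superkey ({Region}⁺ restricted to this set is {PolicyNo, Region}), so split on Region -> PolicyNo into {PolicyNo, Region} and {Adjuster, AgentID, CoverageType, Premium, Region, VIN}.
{PolicyNo, Region}: every determinant is a superkey — BCNF.
{Adjuster, AgentID, CoverageType, Premium, Region, VIN}: every determinant is a superkey — BCNF.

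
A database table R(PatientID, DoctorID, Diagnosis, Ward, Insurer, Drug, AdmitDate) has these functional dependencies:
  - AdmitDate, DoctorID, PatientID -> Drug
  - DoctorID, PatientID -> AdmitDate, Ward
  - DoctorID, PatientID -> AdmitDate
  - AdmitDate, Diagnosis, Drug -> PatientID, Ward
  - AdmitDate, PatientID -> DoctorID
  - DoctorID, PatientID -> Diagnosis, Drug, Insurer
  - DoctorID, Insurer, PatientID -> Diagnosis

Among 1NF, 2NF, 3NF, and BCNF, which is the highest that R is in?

BCNF

Candidate keys: {AdmitDate, Diagnosis, Drug}, {AdmitDate, PatientID}, {DoctorID, PatientID}. Prime attributes: {AdmitDate, Diagnosis, DoctorID, Drug, PatientID}.
The left-hand side of every FD is a superkey, so BCNF is satisfied.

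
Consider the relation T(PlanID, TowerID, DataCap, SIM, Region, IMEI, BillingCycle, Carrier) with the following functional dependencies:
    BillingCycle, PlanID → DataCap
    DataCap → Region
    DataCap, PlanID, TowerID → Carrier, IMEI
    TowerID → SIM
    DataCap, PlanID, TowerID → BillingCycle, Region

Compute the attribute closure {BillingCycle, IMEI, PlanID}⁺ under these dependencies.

Start with {BillingCycle, IMEI, PlanID}.
BillingCycle, PlanID → DataCap applies; add {DataCap} → now {BillingCycle, DataCap, IMEI, PlanID}.
DataCap → Region applies; add {Region} → now {BillingCycle, DataCap, IMEI, PlanID, Region}.
No further FD applies.

{BillingCycle, DataCap, IMEI, PlanID, Region}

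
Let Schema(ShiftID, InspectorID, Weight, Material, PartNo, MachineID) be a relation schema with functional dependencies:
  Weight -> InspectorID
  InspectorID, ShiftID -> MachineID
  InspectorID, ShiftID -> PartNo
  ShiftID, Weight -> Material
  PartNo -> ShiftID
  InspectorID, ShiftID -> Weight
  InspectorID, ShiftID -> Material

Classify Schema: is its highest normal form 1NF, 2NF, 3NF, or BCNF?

Candidate keys: {InspectorID, PartNo}, {InspectorID, ShiftID}, {PartNo, Weight}, {ShiftID, Weight}. Prime attributes: {InspectorID, PartNo, ShiftID, Weight}.
Weight -> InspectorID breaks BCNF: {Weight}⁺ = {InspectorID, Weight}, so {Weight} is not a superkey.
Its right-hand attributes {InspectorID} are all prime, as are those of every other non-superkey FD — the relation is in 3NF.

3NF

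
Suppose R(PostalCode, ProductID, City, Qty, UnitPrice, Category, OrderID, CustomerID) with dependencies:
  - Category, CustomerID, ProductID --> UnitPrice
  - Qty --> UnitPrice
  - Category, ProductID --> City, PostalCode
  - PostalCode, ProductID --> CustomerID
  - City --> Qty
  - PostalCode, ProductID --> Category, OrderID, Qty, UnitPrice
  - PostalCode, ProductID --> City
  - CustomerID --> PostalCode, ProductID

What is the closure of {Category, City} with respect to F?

Start with {Category, City}.
City --> Qty applies; add {Qty} → now {Category, City, Qty}.
Qty --> UnitPrice applies; add {UnitPrice} → now {Category, City, Qty, UnitPrice}.
No further FD applies.

{Category, City, Qty, UnitPrice}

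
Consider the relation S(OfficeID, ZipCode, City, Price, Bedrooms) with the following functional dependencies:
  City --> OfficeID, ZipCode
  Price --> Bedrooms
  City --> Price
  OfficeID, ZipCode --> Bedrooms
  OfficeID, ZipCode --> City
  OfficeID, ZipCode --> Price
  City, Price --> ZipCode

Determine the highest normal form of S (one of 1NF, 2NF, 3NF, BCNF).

2NF

Candidate keys: {City}, {OfficeID, ZipCode}. Prime attributes: {City, OfficeID, ZipCode}.
For Price --> Bedrooms we have {Price}⁺ = {Bedrooms, Price}; {Price} is not a superkey, so BCNF fails.
Price --> Bedrooms determines the non-prime attribute {Bedrooms} from a non-superkey — 3NF is violated.
Checking every proper subset of each key, none determines a non-prime attribute — 2NF is satisfied.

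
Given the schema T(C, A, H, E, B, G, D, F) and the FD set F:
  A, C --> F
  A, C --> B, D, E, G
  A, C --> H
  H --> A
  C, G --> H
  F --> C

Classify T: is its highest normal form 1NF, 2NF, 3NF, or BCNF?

Candidate keys: {A, C}, {A, F}, {C, G}, {C, H}, {F, G}, {F, H}. Prime attributes: {A, C, F, G, H}.
H --> A: {H}⁺ = {A, H}, which is not all of the attributes, so the left side is not a superkey — BCNF is violated.
Its right-hand attributes {A} are all prime, as are those of every other non-superkey FD — the relation is in 3NF.

3NF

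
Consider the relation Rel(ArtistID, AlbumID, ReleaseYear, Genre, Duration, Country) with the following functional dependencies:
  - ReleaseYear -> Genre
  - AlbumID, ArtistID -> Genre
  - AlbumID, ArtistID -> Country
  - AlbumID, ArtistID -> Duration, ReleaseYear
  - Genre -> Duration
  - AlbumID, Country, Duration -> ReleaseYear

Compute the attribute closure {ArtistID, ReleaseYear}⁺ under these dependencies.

{ArtistID, Duration, Genre, ReleaseYear}

Start with {ArtistID, ReleaseYear}.
ReleaseYear -> Genre applies; add {Genre} → now {ArtistID, Genre, ReleaseYear}.
Genre -> Duration applies; add {Duration} → now {ArtistID, Duration, Genre, ReleaseYear}.
No further FD applies.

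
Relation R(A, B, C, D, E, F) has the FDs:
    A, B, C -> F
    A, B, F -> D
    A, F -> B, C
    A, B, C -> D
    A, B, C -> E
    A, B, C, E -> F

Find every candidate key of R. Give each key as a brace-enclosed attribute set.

{A, B, C}, {A, F}

{A} never appears on the right of any FD, so every key must include it.
{A, F}⁺ = {A, B, C, D, E, F} — all of the relation — so {A, F} is a candidate key.
{A, B, C}⁺ = {A, B, C, D, E, F} — all of the relation — so {A, B, C} is a candidate key.
These are minimal and exhaustive — every other superkey contains one of them.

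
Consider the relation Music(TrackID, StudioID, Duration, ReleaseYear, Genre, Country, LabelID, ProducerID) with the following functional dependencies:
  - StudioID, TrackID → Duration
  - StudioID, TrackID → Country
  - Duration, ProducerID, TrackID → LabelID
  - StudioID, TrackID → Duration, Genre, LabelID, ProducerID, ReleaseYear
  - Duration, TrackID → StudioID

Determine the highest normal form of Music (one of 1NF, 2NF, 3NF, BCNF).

BCNF

Candidate keys: {Duration, TrackID}, {StudioID, TrackID}. Prime attributes: {Duration, StudioID, TrackID}.
Every FD has a superkey on the left, so the relation is in BCNF.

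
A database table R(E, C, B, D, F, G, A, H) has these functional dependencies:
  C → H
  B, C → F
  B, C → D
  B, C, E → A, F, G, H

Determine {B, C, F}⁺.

Start with {B, C, F}.
C → H applies; add {H} → now {B, C, F, H}.
B, C → D applies; add {D} → now {B, C, D, F, H}.
No further FD applies.

{B, C, D, F, H}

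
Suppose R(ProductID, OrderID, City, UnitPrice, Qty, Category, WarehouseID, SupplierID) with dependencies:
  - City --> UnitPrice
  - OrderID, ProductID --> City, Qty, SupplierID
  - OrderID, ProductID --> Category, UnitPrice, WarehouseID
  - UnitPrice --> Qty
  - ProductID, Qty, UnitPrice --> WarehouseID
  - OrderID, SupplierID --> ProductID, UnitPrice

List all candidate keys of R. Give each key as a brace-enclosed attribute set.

No FD produces {OrderID}, so it must be in every candidate key.
{OrderID, ProductID}⁺ = {Category, City, OrderID, ProductID, Qty, SupplierID, UnitPrice, WarehouseID} — all of the relation — so {OrderID, ProductID} is a candidate key.
{OrderID, SupplierID}⁺ = {Category, City, OrderID, ProductID, Qty, SupplierID, UnitPrice, WarehouseID} — all of the relation — so {OrderID, SupplierID} is a candidate key.
No proper subset of any of these is a key, and no other minimal superkey exists.

{OrderID, ProductID}, {OrderID, SupplierID}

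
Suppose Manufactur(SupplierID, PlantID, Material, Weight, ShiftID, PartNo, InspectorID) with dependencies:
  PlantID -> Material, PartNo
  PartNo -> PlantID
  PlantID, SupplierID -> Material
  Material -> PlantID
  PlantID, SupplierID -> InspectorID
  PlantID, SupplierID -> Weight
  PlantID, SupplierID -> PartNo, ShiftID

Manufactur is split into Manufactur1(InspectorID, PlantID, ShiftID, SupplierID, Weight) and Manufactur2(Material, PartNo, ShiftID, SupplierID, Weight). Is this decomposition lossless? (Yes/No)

The shared attributes are {ShiftID, SupplierID, Weight} and {ShiftID, SupplierID, Weight}⁺ = {ShiftID, SupplierID, Weight}.
The closure covers neither Manufactur1 nor Manufactur2 entirely; the join is not lossless.

No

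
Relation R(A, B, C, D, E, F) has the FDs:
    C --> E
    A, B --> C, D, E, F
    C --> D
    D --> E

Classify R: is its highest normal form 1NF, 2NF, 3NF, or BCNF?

Candidate key: {A, B}. Prime attributes: {A, B}.
C --> E breaks BCNF: {C}⁺ = {C, D, E}, so {C} is not a superkey.
C --> E has non-prime {E} on the right and a non-superkey on the left, so 3NF fails.
Checking every proper subset of each key, none determines a non-prime attribute — 2NF is satisfied.

2NF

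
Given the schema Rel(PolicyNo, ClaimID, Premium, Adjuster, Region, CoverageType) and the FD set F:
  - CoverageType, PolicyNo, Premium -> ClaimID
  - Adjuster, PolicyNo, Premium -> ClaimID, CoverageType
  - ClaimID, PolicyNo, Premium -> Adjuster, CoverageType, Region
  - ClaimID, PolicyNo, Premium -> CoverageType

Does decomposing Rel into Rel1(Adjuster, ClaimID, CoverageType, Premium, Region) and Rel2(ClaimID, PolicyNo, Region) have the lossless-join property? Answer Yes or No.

No

Common attributes: {ClaimID, Region}; their closure is {ClaimID, Region}.
Rel1 ⊄ {ClaimID, Region} and Rel2 ⊄ {ClaimID, Region}, so the split is lossy.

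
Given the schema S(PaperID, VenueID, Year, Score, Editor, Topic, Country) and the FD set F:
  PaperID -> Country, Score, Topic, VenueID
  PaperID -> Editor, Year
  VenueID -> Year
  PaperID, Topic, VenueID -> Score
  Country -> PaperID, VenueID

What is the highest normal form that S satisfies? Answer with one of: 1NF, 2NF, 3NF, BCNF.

Candidate keys: {Country}, {PaperID}. Prime attributes: {Country, PaperID}.
VenueID -> Year: {VenueID}⁺ = {VenueID, Year}, which is not all of the attributes, so the left side is not a superkey — BCNF is violated.
Because {Year} is non-prime and the left side of VenueID -> Year is not a superkey, the relation is not in 3NF.
All keys have size 1, which rules out partial dependencies — 2NF is satisfied.

2NF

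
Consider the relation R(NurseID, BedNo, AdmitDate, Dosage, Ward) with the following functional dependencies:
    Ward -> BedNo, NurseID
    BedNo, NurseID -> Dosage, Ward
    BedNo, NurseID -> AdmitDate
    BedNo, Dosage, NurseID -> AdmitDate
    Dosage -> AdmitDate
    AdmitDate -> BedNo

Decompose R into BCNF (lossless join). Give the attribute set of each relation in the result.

{AdmitDate, BedNo}; {AdmitDate, Dosage}; {Dosage, NurseID, Ward}

Candidate keys of the original relation: {AdmitDate, NurseID}, {BedNo, NurseID}, {Dosage, NurseID}, {Ward}.
In {AdmitDate, BedNo, Dosage, NurseID, Ward}, {Dosage} is not a superkey ({Dosage}⁺ restricted to this set is {AdmitDate, BedNo, Dosage}), so split on Dosage -> AdmitDate, BedNo into {AdmitDate, BedNo, Dosage} and {Dosage, NurseID, Ward}.
In {AdmitDate, BedNo, Dosage}, {AdmitDate} is not a superkey ({AdmitDate}⁺ restricted to this set is {AdmitDate, BedNo}), so split on AdmitDate -> BedNo into {AdmitDate, BedNo} and {AdmitDate, Dosage}.
{AdmitDate, BedNo} is in BCNF.
{AdmitDate, Dosage} is in BCNF.
{Dosage, NurseID, Ward} is in BCNF.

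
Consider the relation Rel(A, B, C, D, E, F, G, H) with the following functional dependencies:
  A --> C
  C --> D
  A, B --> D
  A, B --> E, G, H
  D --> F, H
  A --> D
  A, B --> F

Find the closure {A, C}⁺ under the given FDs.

{A, C, D, F, H}

Start with {A, C}.
C --> D applies; add {D} → now {A, C, D}.
D --> F, H applies; add {F, H} → now {A, C, D, F, H}.
No further FD applies.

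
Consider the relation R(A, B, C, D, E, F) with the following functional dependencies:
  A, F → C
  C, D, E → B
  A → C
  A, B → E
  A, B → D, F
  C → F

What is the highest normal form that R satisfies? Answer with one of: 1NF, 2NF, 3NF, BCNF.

1NF

Candidate keys: {A, B}, {A, D, E}. Prime attributes: {A, B, D, E}.
A, F → C: {A, F}⁺ = {A, C, F}, which is not all of the attributes, so the left side is not a superkey — BCNF is violated.
Because {C} is non-prime and the left side of A, F → C is not a superkey, the relation is not in 3NF.
{A} is a proper subset of the key {A, B}, and {A}⁺ contains the non-prime attributes {C, F} — a partial dependency, so 2NF is violated.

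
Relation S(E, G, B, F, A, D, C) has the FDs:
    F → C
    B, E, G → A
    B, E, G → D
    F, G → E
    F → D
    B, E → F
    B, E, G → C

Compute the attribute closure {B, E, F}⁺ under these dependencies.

{B, C, D, E, F}

Start with {B, E, F}.
F → C applies; add {C} → now {B, C, E, F}.
F → D applies; add {D} → now {B, C, D, E, F}.
No further FD applies.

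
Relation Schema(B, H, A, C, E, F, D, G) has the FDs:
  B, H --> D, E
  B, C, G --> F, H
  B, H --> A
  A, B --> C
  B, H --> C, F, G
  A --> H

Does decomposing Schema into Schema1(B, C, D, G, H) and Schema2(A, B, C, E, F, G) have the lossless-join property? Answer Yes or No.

Yes

Common attributes: {B, C, G}; their closure is {A, B, C, D, E, F, G, H}.
This includes all of Schema1, so the common attributes are a superkey of Schema1 — the join is lossless.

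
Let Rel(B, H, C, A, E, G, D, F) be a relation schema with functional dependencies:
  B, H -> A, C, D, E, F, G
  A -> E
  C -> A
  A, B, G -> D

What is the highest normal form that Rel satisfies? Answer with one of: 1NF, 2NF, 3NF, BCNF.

Candidate key: {B, H}. Prime attributes: {B, H}.
A -> E breaks BCNF: {A}⁺ = {A, E}, so {A} is not a superkey.
Because {E} is non-prime and the left side of A -> E is not a superkey, the relation is not in 3NF.
No non-prime attribute depends on a proper subset of any candidate key, so 2NF holds.

2NF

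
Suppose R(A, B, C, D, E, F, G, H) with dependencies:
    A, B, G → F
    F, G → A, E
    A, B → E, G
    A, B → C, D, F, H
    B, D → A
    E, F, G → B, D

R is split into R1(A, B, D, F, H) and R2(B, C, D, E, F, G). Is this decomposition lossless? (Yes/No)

The shared attributes are {B, D, F} and {B, D, F}⁺ = {A, B, C, D, E, F, G, H}.
R1 is contained in that closure, so R1 ∩ R2 → R1 holds and the join is lossless.

Yes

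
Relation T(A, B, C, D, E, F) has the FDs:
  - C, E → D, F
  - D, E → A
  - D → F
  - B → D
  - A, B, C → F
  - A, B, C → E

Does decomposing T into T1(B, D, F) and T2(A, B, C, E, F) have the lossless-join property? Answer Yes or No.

Yes

T1 ∩ T2 = {B, F}; its closure under F is {B, D, F}.
T1 is contained in that closure, so T1 ∩ T2 → T1 holds and the join is lossless.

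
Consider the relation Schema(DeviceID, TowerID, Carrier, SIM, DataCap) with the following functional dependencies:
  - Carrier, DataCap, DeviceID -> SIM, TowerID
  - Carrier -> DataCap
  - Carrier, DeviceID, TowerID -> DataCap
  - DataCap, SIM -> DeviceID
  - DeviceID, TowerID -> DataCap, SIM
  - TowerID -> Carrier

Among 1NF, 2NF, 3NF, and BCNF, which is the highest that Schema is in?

Candidate keys: {Carrier, DeviceID}, {Carrier, SIM}, {DeviceID, TowerID}, {SIM, TowerID}. Prime attributes: {Carrier, DeviceID, SIM, TowerID}.
Carrier -> DataCap breaks BCNF: {Carrier}⁺ = {Carrier, DataCap}, so {Carrier} is not a superkey.
Carrier -> DataCap has non-prime {DataCap} on the right and a non-superkey on the left, so 3NF fails.
Since {Carrier} ⊂ {Carrier, DeviceID} and {Carrier}⁺ ⊇ {DataCap} with {DataCap} non-prime, there is a partial dependency; 2NF fails.

1NF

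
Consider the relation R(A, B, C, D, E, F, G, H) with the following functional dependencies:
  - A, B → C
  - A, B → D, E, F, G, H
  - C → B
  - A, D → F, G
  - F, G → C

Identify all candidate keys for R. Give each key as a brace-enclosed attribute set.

{A, B}, {A, C}, {A, D}, {A, F, G}

Attributes never on any right-hand side: {A} — every candidate key must contain it.
{A, B}⁺ = {A, B, C, D, E, F, G, H}, which is every attribute, so {A, B} is a candidate key.
{A, C}⁺ = {A, B, C, D, E, F, G, H}, which is every attribute, so {A, C} is a candidate key.
{A, D}⁺ = {A, B, C, D, E, F, G, H}, which is every attribute, so {A, D} is a candidate key.
{A, F, G}⁺ = {A, B, C, D, E, F, G, H}, which is every attribute, so {A, F, G} is a candidate key.
These are minimal and exhaustive — every other superkey contains one of them.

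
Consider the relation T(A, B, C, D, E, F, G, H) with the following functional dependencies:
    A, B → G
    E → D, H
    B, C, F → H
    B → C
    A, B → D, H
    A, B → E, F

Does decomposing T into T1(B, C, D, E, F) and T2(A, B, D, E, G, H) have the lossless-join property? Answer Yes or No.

No

Common attributes: {B, D, E}; their closure is {B, C, D, E, H}.
Neither T1 nor T2 is contained in that closure, so the decomposition is lossy.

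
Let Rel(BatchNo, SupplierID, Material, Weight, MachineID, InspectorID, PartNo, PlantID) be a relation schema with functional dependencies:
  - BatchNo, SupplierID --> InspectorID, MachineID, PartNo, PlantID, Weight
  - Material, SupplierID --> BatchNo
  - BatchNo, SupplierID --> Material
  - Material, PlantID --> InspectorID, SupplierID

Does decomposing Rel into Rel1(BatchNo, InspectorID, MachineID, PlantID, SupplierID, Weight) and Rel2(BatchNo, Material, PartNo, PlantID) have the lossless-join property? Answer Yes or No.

No

Rel1 ∩ Rel2 = {BatchNo, PlantID}; its closure under F is {BatchNo, PlantID}.
Rel1 ⊄ {BatchNo, PlantID} and Rel2 ⊄ {BatchNo, PlantID}, so the split is lossy.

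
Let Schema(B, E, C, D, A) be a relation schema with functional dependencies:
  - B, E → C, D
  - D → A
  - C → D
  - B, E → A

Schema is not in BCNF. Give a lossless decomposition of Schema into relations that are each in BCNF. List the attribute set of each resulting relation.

Candidate key of the original relation: {B, E}.
{A, B, C, D, E}: {D} determines {A, D} here but is not a superkey — split on D → A, giving {A, D} and {B, C, D, E}.
{A, D}: every determinant is a superkey — BCNF.
{B, C, D, E}: {C} determines {C, D} here but is not a superkey — split on C → D, giving {C, D} and {B, C, E}.
{C, D}: every determinant is a superkey — BCNF.
{B, C, E}: every determinant is a superkey — BCNF.

{A, D}; {B, C, E}; {C, D}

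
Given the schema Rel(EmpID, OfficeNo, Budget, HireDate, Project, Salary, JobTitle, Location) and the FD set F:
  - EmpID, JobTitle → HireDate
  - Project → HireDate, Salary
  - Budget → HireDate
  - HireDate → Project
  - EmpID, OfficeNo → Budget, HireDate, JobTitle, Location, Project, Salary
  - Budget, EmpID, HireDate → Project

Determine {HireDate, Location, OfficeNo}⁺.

{HireDate, Location, OfficeNo, Project, Salary}

Start with {HireDate, Location, OfficeNo}.
HireDate → Project applies; add {Project} → now {HireDate, Location, OfficeNo, Project}.
Project → HireDate, Salary applies; add {Salary} → now {HireDate, Location, OfficeNo, Project, Salary}.
No further FD applies.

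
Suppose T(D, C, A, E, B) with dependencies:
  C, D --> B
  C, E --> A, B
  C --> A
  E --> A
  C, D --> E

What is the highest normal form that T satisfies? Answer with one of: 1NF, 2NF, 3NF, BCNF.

1NF

Candidate key: {C, D}. Prime attributes: {C, D}.
C, E --> A, B: {C, E}⁺ = {A, B, C, E}, which is not all of the attributes, so the left side is not a superkey — BCNF is violated.
Because {A, B} are non-prime and the left side of C, E --> A, B is not a superkey, the relation is not in 3NF.
Since {C} ⊂ {C, D} and {C}⁺ ⊇ {A} with {A} non-prime, there is a partial dependency; 2NF fails.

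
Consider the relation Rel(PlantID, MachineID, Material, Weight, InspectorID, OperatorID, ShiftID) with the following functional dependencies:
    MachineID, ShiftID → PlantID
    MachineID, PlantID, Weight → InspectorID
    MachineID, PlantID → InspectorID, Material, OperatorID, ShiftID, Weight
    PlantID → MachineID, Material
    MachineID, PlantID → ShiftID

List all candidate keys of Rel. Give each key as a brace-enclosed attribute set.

{MachineID, ShiftID}, {PlantID}

Closure of {PlantID} is {InspectorID, MachineID, Material, OperatorID, PlantID, ShiftID, Weight}, the whole schema; {PlantID} is a candidate key.
Closure of {MachineID, ShiftID} is {InspectorID, MachineID, Material, OperatorID, PlantID, ShiftID, Weight}, the whole schema; {MachineID, ShiftID} is a candidate key.
No proper subset of any of these is a key, and no other minimal superkey exists.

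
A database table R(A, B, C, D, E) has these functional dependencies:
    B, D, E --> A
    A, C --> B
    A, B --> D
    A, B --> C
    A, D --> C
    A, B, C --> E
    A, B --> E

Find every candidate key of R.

{A, B}, {A, C}, {A, D}, {B, D, E}

Closure of {A, B} is {A, B, C, D, E}, the whole schema; {A, B} is a candidate key.
Closure of {A, C} is {A, B, C, D, E}, the whole schema; {A, C} is a candidate key.
Closure of {A, D} is {A, B, C, D, E}, the whole schema; {A, D} is a candidate key.
Closure of {B, D, E} is {A, B, C, D, E}, the whole schema; {B, D, E} is a candidate key.
Any other superkey properly contains one of these, so there are no further candidate keys.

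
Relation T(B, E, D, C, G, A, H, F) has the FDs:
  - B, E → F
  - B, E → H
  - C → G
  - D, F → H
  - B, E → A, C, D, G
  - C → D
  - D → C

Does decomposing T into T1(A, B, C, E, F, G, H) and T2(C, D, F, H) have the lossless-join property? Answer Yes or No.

Yes

T1 ∩ T2 = {C, F, H}; its closure under F is {C, D, F, G, H}.
This includes all of T2, so the common attributes are a superkey of T2 — the join is lossless.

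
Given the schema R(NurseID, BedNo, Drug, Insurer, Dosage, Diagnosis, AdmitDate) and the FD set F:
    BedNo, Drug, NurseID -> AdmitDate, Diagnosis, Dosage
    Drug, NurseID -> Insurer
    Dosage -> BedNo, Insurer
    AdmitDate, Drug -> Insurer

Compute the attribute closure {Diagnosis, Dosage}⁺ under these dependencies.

{BedNo, Diagnosis, Dosage, Insurer}

Start with {Diagnosis, Dosage}.
Dosage -> BedNo, Insurer applies; add {BedNo, Insurer} → now {BedNo, Diagnosis, Dosage, Insurer}.
No further FD applies.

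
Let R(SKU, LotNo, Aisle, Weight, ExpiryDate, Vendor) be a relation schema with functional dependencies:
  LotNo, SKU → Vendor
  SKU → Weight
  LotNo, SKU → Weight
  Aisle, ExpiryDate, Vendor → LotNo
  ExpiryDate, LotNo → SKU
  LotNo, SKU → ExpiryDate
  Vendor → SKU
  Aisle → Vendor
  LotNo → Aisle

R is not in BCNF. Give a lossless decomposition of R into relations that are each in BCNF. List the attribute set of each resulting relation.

{Aisle, ExpiryDate, LotNo}; {Aisle, Vendor}; {SKU, Vendor}; {SKU, Weight}

Candidate keys of the original relation: {Aisle, ExpiryDate}, {LotNo}.
In {Aisle, ExpiryDate, LotNo, SKU, Vendor, Weight}, {SKU} is not a superkey ({SKU}⁺ restricted to this set is {SKU, Weight}), so split on SKU → Weight into {SKU, Weight} and {Aisle, ExpiryDate, LotNo, SKU, Vendor}.
{SKU, Weight}: every determinant is a superkey — BCNF.
In {Aisle, ExpiryDate, LotNo, SKU, Vendor}, {Vendor} is not a superkey ({Vendor}⁺ restricted to this set is {SKU, Vendor}), so split on Vendor → SKU into {SKU, Vendor} and {Aisle, ExpiryDate, LotNo, Vendor}.
{SKU, Vendor}: every determinant is a superkey — BCNF.
In {Aisle, ExpiryDate, LotNo, Vendor}, {Aisle} is not a superkey ({Aisle}⁺ restricted to this set is {Aisle, Vendor}), so split on Aisle → Vendor into {Aisle, Vendor} and {Aisle, ExpiryDate, LotNo}.
{Aisle, Vendor}: every determinant is a superkey — BCNF.
{Aisle, ExpiryDate, LotNo}: every determinant is a superkey — BCNF.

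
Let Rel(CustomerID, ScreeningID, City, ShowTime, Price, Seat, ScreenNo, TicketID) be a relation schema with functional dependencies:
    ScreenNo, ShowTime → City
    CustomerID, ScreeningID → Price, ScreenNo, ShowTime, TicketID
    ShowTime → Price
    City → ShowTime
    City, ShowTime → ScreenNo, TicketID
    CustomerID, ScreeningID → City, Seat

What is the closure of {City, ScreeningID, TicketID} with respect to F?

{City, Price, ScreenNo, ScreeningID, ShowTime, TicketID}

Start with {City, ScreeningID, TicketID}.
City → ShowTime applies; add {ShowTime} → now {City, ScreeningID, ShowTime, TicketID}.
City, ShowTime → ScreenNo, TicketID applies; add {ScreenNo} → now {City, ScreenNo, ScreeningID, ShowTime, TicketID}.
ShowTime → Price applies; add {Price} → now {City, Price, ScreenNo, ScreeningID, ShowTime, TicketID}.
No further FD applies.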